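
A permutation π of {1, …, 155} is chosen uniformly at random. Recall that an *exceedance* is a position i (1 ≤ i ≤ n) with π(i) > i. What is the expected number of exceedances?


Write X = Σ_{i=1}^{155} X_i, where X_i = 1_{π(i) > i}.
For each fixed i, π(i) is uniform over {1, …, 155} (marginal of a uniform permutation), so P[π(i) > i] = (n − i)/n. Summing: Σ_{i=1}^{155} (n − i)/n = (0 + 1 + … + 154)/155 = 155(155 − 1)/(2·155) = (155 − 1)/2.
Hence E[X] = Σ_{i=1}^{155} (155 − i)/155 = 77 ≈ 77.0000.

E[X] = 77 = 77.0000.


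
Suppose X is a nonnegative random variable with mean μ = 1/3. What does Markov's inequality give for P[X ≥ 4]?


μ = E[X] = 1/3, a = 4.
Markov: P[X ≥ 4] ≤ μ/a = (1/3)/4 = 1/12.
Numerically: ≈ 0.08333.
(Since a = 4 > μ = 0.33333, the bound 1/12 is < 1 and informative.)

P[X ≥ 4] ≤ 1/12 ≈ 0.08333.


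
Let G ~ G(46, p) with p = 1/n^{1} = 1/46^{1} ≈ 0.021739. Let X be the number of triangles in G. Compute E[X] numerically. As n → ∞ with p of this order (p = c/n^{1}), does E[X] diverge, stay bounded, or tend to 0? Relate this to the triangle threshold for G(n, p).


Number of potential triangles: C(46, 3) = 15180.
Each occurs with probability p³ ≈ (0.021739)³ ≈ 1.0273691e-05.
By linearity: E[X] = C(46, 3)·p³ ≈ 15180 · 1.0273691e-05 ≈ 0.15595.
Here α = 1, so p = 1/n is exactly at the triangle threshold p ~ 1/n. Asymptotically E[X] → c³/6 = 1³/6 = 1/6 ≈ 0.16667, a bounded constant. In this regime the triangle count is asymptotically Poisson(c³/6).

E[X] ≈ 0.15595; in regime p = Θ(1/n^{1}) E[X] stays bounded (at the triangle threshold p ~ 1/n).


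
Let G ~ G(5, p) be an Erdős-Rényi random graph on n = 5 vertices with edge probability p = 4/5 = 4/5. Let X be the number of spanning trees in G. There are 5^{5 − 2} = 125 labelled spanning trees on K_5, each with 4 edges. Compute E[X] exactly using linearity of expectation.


K_5 has 5^{5 − 2} = 125 labelled spanning trees.
For each such spanning tree H, let X_H = 1 if all 4 edges of H are present in G. Then P[X_H = 1] = p^{4} = (4/5)^{4} = 256/625.
By linearity of expectation: E[X] = Σ_H E[X_H] = 125 · p^{4} = 125 · 256/625 = 256/5.
Numerically: E[X] ≈ 51.2.

E[X] = 125 · (4/5)^{4} = 256/5 ≈ 51.2.


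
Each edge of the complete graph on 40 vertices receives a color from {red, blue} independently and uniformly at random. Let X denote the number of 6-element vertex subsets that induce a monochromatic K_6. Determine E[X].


Let X = Σ_S X_S over the C(40, 6) = 3838380 subsets S of size 6, where X_S = 1 if the K_6 on S is monochromatic.
For a fixed S, the K_6 on S has C(6, 2) = 15 edges. P[all 15 edges red] = (1/2)^15, and likewise for blue, so P[monochromatic] = 2·(1/2)^15 = 2^{1 − 15} = 1/16384.
By linearity: E[X] = C(40, 6) · 2^{1 − 15} = 3838380 · 1/16384 = 959595/4096.
Numerically: E[X] ≈ 234.2761.

E[X] = C(40,6)·2^(1−C(6,2)) = 959595/4096 ≈ 234.2761.


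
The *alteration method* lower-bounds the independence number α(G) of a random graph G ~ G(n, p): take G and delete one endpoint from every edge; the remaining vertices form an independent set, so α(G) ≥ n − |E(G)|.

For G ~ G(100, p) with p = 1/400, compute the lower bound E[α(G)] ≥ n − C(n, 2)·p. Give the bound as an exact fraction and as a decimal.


E[|E(G)|] = C(100, 2)·p = 4950 · (1/400) = 99/8.
E[α(G)] ≥ n − E[|E(G)|] = 100 − 99/8 = 701/8.
Numerically: ≈ 87.625000.
(This is only a lower bound; the true E[α(G)] may be larger.)

E[α(G)] ≥ 701/8 ≈ 87.625000.


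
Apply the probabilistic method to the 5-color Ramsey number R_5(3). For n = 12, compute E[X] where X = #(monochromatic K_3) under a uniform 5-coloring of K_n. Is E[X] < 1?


E[X] = C(12, 3) · 5^{1 − 3} = 220 · 5^{−2} = 220/25.
As a reduced fraction: E[X] = 44/5 ≈ 8.800000.
Is E[X] < 1? NO.
Since E[X] ≥ 1, the first-moment bound is inconclusive at n = 12; it does NOT by itself certify R_5(3) > 12.

E[X] = 44/5 ≈ 8.800000; E[X] ≥ 1; first-moment method inconclusive here.


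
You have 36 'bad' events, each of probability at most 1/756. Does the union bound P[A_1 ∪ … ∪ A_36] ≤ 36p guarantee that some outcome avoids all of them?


Union bound: P[∪_{i=1}^{36} A_i] ≤ Σ_i P[A_i] ≤ 36·p = 36·(1/756) = 1/21.
Numerically: 1/21 ≈ 0.048.
Is 1/21 < 1? YES.
Since P[∪ A_i] ≤ 1/21 < 1, the complement has P[∩ A_i^c] ≥ 1 − 1/21 = 20/21 > 0, so some outcome avoids every A_i.

36·p = 1/21 ≈ 0.048; existence CERTIFIED by the union bound.


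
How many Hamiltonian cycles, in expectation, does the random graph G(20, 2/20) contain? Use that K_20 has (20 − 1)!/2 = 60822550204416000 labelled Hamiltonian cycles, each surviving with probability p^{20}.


K_20 has (20 − 1)!/2 = 60822550204416000 labelled Hamiltonian cycles.
For each such Hamiltonian cycle H, let X_H = 1 if all 20 edges of H are present in G. Then P[X_H = 1] = p^{20} = (1/10)^{20} = 1/100000000000000000000.
By linearity: E[X] = Σ_H E[X_H] = 60822550204416000 · p^{20} = 60822550204416000 · 1/100000000000000000000 = 14849255421/24414062500000.
Numerically: E[X] ≈ 0.0006082.

E[X] = 60822550204416000 · (1/10)^{20} = 14849255421/24414062500000 ≈ 0.0006082.


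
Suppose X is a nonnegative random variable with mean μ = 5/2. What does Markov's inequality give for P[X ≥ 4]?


μ = E[X] = 5/2, a = 4.
Markov: P[X ≥ 4] ≤ μ/a = (5/2)/4 = 5/8.
Numerically: ≈ 0.62500.
(Since a = 4 > μ = 2.50000, the bound 5/8 is < 1 and informative.)

P[X ≥ 4] ≤ 5/8 ≈ 0.62500.


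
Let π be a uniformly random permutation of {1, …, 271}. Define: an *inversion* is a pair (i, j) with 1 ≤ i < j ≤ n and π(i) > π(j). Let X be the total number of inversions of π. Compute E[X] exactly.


Write X = Σ X_I over the C(271, 2) = 36585 pairs i < j, with X_I the indicator of one inversion.
There are 36585 indicators.
For each fixed pair i < j, the values π(i) and π(j) are two distinct elements of {1, …, 271} in uniformly random order; by symmetry P[π(i) > π(j)] = 1/2.
By linearity: E[X] = 36585 · (1/2) = C(271, 2) · (1/2) = 36585/2 = 36585/2 ≈ 18292.500.

E[X] = 36585/2 = 18292.500.


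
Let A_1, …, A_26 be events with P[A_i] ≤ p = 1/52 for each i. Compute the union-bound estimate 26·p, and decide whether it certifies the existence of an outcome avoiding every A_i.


Union bound: P[∪_{i=1}^{26} A_i] ≤ Σ_i P[A_i] ≤ 26·p = 26·(1/52) = 1/2.
Numerically: 1/2 ≈ 0.50000.
Is 1/2 < 1? YES.
Since P[∪ A_i] ≤ 1/2 < 1, the complement has P[∩ A_i^c] ≥ 1 − 1/2 = 1/2 > 0, so some outcome avoids every A_i.

26·p = 1/2 ≈ 0.50000; existence CERTIFIED by the union bound.


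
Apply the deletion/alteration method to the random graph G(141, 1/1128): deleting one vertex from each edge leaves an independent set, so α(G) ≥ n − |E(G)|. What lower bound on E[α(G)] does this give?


E[|E(G)|] = C(141, 2)·p = 9870 · (1/1128) = 35/4.
E[α(G)] ≥ n − E[|E(G)|] = 141 − 35/4 = 529/4.
Numerically: ≈ 132.250000.
(This is only a lower bound; the true E[α(G)] may be larger.)

E[α(G)] ≥ 529/4 ≈ 132.250000.


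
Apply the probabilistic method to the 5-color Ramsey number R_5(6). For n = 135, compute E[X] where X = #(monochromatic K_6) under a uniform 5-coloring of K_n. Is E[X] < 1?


E[X] = C(135, 6) · 5^{1 − 15} = 7511839335 · 5^{−14} = 7511839335/6103515625.
As a reduced fraction: E[X] = 1502367867/1220703125 ≈ 1.2307398.
Is E[X] < 1? NO.
Since E[X] ≥ 1, the first-moment bound is inconclusive at n = 135; it does NOT by itself certify R_5(6) > 135.

E[X] = 1502367867/1220703125 ≈ 1.2307398; E[X] ≥ 1; first-moment method inconclusive here.


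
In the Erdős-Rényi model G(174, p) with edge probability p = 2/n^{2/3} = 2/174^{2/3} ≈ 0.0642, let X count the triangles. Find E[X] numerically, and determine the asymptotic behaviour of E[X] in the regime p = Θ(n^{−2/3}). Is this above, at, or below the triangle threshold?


Number of potential triangles: C(174, 3) = 862924.
Each occurs with probability p³ ≈ (0.0642)³ ≈ 2.64236e-04.
By linearity: E[X] = C(174, 3)·p³ ≈ 862924 · 2.64236e-04 ≈ 228.015.
Since α = 2/3 < 1, p = c/n^{2/3} ≫ 1/n is above the triangle threshold p ~ 1/n. Asymptotically E[X] ~ (c³/6)·n^{3(1−α)} = (2³/6)·n^{1} → ∞; triangles are abundant w.h.p.

E[X] ≈ 228.015; in regime p = Θ(1/n^{2/3}) E[X] diverges (above the triangle threshold p ~ 1/n).


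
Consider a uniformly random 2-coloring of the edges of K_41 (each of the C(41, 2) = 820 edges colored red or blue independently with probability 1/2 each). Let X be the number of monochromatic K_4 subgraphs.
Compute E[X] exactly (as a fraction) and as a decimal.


Let X = Σ_S X_S over the C(41, 4) = 101270 subsets S of size 4, where X_S = 1 if the K_4 on S is monochromatic.
For a fixed S, the K_4 on S has C(4, 2) = 6 edges. P[all 6 edges red] = (1/2)^6, and likewise for blue, so P[monochromatic] = 2·(1/2)^6 = 2^{1 − 6} = 1/32.
By linearity: E[X] = C(41, 4) · 2^{1 − 6} = 101270 · 1/32 = 50635/16.
Numerically: E[X] ≈ 3164.688.

E[X] = C(41,4)·2^(1−C(4,2)) = 50635/16 ≈ 3164.688.


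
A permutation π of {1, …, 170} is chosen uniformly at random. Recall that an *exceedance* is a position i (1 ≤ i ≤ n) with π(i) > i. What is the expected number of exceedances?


Write X = Σ_{i=1}^{170} X_i, where X_i = 1_{π(i) > i}.
For each fixed i, π(i) is uniform over {1, …, 170} (marginal of a uniform permutation), so P[π(i) > i] = (n − i)/n. Summing: Σ_{i=1}^{170} (n − i)/n = (0 + 1 + … + 169)/170 = 170(170 − 1)/(2·170) = (170 − 1)/2.
Hence E[X] = Σ_{i=1}^{170} (170 − i)/170 = 169/2 ≈ 84.500.

E[X] = 169/2 = 84.500.


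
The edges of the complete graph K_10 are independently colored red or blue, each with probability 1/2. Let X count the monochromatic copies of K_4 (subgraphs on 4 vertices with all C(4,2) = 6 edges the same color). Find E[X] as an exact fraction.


Let X = Σ_S X_S over the C(10, 4) = 210 subsets S of size 4, where X_S = 1 if the K_4 on S is monochromatic.
For a fixed S, the K_4 on S has C(4, 2) = 6 edges. P[all 6 edges red] = (1/2)^6, and likewise for blue, so P[monochromatic] = 2·(1/2)^6 = 2^{1 − 6} = 1/32.
Summing: E[X] = C(10, 4) · 2^{1 − 6} = 210 · 1/32 = 105/16.
Numerically: E[X] ≈ 6.5625.

E[X] = C(10,4)·2^(1−C(4,2)) = 105/16 ≈ 6.5625.


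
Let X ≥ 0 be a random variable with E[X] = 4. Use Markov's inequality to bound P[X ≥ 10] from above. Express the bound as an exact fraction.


μ = E[X] = 4, a = 10.
Markov: P[X ≥ 10] ≤ μ/a = (4)/10 = 2/5.
Numerically: ≈ 0.4000.
(Since a = 10 > μ = 4.0000, the bound 2/5 is < 1 and informative.)

P[X ≥ 10] ≤ 2/5 ≈ 0.4000.


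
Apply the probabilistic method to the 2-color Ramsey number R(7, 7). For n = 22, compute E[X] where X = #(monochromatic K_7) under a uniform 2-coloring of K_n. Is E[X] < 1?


E[X] = C(22, 7) · 2^{1 − 21} = 170544 · 2^{−20} = 170544/1048576.
As a reduced fraction: E[X] = 10659/65536 ≈ 0.1626.
Is E[X] < 1? YES.
Since E[X] < 1, there exists a 2-coloring of K_{22} with no monochromatic K_7; hence R(7, 7) > 22.

E[X] = 10659/65536 ≈ 0.1626; E[X] < 1, so R(7, 7) > 22.


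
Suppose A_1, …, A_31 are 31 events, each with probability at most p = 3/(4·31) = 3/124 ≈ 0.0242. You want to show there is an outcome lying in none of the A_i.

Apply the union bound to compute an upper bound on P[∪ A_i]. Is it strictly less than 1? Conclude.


Union bound: P[∪_{i=1}^{31} A_i] ≤ Σ_i P[A_i] ≤ 31·p = 31·(3/124) = 3/4.
Numerically: 3/4 ≈ 0.7500.
Is 3/4 < 1? YES.
Since P[∪ A_i] ≤ 3/4 < 1, the complement has P[∩ A_i^c] ≥ 1 − 3/4 = 1/4 > 0, so some outcome avoids every A_i.

31·p = 3/4 ≈ 0.7500; existence CERTIFIED by the union bound.


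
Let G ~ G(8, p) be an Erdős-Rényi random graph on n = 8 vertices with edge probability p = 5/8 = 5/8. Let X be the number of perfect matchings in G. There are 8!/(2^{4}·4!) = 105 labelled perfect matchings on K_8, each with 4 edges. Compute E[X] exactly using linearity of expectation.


K_8 has 8!/(2^{4}·4!) = 105 labelled perfect matchings.
For each such perfect matching H, let X_H = 1 if all 4 edges of H are present in G. Then P[X_H = 1] = p^{4} = (5/8)^{4} = 625/4096.
By linearity: E[X] = Σ_H E[X_H] = 105 · p^{4} = 105 · 625/4096 = 65625/4096.
Numerically: E[X] ≈ 16.0217.

E[X] = 105 · (5/8)^{4} = 65625/4096 ≈ 16.0217.


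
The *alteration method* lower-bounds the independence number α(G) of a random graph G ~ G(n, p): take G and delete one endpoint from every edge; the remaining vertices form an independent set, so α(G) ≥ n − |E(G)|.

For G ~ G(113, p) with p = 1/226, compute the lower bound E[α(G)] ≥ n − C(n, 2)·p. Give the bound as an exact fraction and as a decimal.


E[|E(G)|] = C(113, 2)·p = 6328 · (1/226) = 28.
E[α(G)] ≥ n − E[|E(G)|] = 113 − 28 = 85.
Numerically: ≈ 85.0000.
(This is only a lower bound; the true E[α(G)] may be larger.)

E[α(G)] ≥ 85 ≈ 85.0000.


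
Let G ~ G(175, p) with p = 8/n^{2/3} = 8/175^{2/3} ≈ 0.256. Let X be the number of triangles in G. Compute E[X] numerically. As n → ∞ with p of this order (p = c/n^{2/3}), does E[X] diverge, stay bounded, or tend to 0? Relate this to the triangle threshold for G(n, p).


Number of potential triangles: C(175, 3) = 877975.
Each occurs with probability p³ ≈ (0.256)³ ≈ 1.67184e-02.
By linearity: E[X] = C(175, 3)·p³ ≈ 877975 · 1.67184e-02 ≈ 14678.309.
Since α = 2/3 < 1, p = c/n^{2/3} ≫ 1/n is above the triangle threshold p ~ 1/n. Asymptotically E[X] ~ (c³/6)·n^{3(1−α)} = (8³/6)·n^{1} → ∞; triangles are abundant w.h.p.

E[X] ≈ 14678.309; in regime p = Θ(1/n^{2/3}) E[X] diverges (above the triangle threshold p ~ 1/n).


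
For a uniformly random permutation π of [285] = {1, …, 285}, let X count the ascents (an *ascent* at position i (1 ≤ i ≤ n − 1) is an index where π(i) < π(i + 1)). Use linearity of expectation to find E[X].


Write X = Σ X_I over i = 1, …, 284, with X_I the indicator of one ascent.
There are 284 indicators.
For each fixed i, the pair (π(i), π(i+1)) is a uniformly random ordered pair of distinct values from {1, …, 285}; by symmetry P[π(i) < π(i+1)] = 1/2.
By linearity: E[X] = 284 · (1/2) = (285 − 1) · (1/2) = 142 ≈ 142.0000.

E[X] = 142 = 142.0000.


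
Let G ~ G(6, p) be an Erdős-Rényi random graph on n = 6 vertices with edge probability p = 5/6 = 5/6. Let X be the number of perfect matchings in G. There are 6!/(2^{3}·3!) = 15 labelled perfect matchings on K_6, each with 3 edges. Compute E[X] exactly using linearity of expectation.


K_6 has 6!/(2^{3}·3!) = 15 labelled perfect matchings.
For each such perfect matching H, let X_H = 1 if all 3 edges of H are present in G. Then P[X_H = 1] = p^{3} = (5/6)^{3} = 125/216.
By linearity of expectation: E[X] = Σ_H E[X_H] = 15 · p^{3} = 15 · 125/216 = 625/72.
Numerically: E[X] ≈ 8.6806.

E[X] = 15 · (5/6)^{3} = 625/72 ≈ 8.6806.


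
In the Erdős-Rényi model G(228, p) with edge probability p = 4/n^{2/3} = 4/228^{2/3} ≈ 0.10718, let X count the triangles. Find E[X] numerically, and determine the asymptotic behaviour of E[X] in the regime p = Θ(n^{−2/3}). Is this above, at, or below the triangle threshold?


Number of potential triangles: C(228, 3) = 1949476.
Each occurs with probability p³ ≈ (0.10718)³ ≈ 1.2311480e-03.
By linearity: E[X] = C(228, 3)·p³ ≈ 1949476 · 1.2311480e-03 ≈ 2400.09357.
Since α = 2/3 < 1, p = c/n^{2/3} ≫ 1/n is above the triangle threshold p ~ 1/n. Asymptotically E[X] ~ (c³/6)·n^{3(1−α)} = (4³/6)·n^{1} → ∞; triangles are abundant w.h.p.

E[X] ≈ 2400.09357; in regime p = Θ(1/n^{2/3}) E[X] diverges (above the triangle threshold p ~ 1/n).


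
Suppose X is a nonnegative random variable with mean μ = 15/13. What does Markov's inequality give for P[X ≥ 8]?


μ = E[X] = 15/13, a = 8.
Markov: P[X ≥ 8] ≤ μ/a = (15/13)/8 = 15/104.
Numerically: ≈ 0.14423.
(Since a = 8 > μ = 1.15385, the bound 15/104 is < 1 and informative.)

P[X ≥ 8] ≤ 15/104 ≈ 0.14423.


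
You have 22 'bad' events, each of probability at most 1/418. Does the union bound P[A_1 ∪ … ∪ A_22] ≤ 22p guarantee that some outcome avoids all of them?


Union bound: P[∪_{i=1}^{22} A_i] ≤ Σ_i P[A_i] ≤ 22·p = 22·(1/418) = 1/19.
Numerically: 1/19 ≈ 0.0526316.
Is 1/19 < 1? YES.
Since P[∪ A_i] ≤ 1/19 < 1, the complement has P[∩ A_i^c] ≥ 1 − 1/19 = 18/19 > 0, so some outcome avoids every A_i.

22·p = 1/19 ≈ 0.0526316; existence CERTIFIED by the union bound.


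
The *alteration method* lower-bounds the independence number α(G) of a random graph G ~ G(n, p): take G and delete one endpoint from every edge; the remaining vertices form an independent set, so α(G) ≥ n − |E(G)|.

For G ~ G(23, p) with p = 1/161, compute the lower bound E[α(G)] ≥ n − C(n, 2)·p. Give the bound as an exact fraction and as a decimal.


E[|E(G)|] = C(23, 2)·p = 253 · (1/161) = 11/7.
E[α(G)] ≥ n − E[|E(G)|] = 23 − 11/7 = 150/7.
Numerically: ≈ 21.4286.
(This is only a lower bound; the true E[α(G)] may be larger.)

E[α(G)] ≥ 150/7 ≈ 21.4286.


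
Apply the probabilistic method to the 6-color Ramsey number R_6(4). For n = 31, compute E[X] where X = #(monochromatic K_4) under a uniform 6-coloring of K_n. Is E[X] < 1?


E[X] = C(31, 4) · 6^{1 − 6} = 31465 · 6^{−5} = 31465/7776.
As a reduced fraction: E[X] = 31465/7776 ≈ 4.046425.
Is E[X] < 1? NO.
Since E[X] ≥ 1, the first-moment bound is inconclusive at n = 31; it does NOT by itself certify R_6(4) > 31.

E[X] = 31465/7776 ≈ 4.046425; E[X] ≥ 1; first-moment method inconclusive here.


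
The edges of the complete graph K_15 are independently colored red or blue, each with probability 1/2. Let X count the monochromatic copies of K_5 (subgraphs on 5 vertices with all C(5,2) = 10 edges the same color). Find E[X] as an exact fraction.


Let X = Σ_S X_S over the C(15, 5) = 3003 subsets S of size 5, where X_S = 1 if the K_5 on S is monochromatic.
For a fixed S, the K_5 on S has C(5, 2) = 10 edges. P[all 10 edges red] = (1/2)^10, and likewise for blue, so P[monochromatic] = 2·(1/2)^10 = 2^{1 − 10} = 1/512.
By linearity of expectation: E[X] = C(15, 5) · 2^{1 − 10} = 3003 · 1/512 = 3003/512.
Numerically: E[X] ≈ 5.86523.

E[X] = C(15,5)·2^(1−C(5,2)) = 3003/512 ≈ 5.86523.


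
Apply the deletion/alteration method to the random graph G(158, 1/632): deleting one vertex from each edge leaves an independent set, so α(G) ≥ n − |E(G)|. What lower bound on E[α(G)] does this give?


E[|E(G)|] = C(158, 2)·p = 12403 · (1/632) = 157/8.
E[α(G)] ≥ n − E[|E(G)|] = 158 − 157/8 = 1107/8.
Numerically: ≈ 138.375000.
(This is only a lower bound; the true E[α(G)] may be larger.)

E[α(G)] ≥ 1107/8 ≈ 138.375000.


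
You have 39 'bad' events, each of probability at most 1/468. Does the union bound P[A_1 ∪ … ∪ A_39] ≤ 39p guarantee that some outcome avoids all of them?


Union bound: P[∪_{i=1}^{39} A_i] ≤ Σ_i P[A_i] ≤ 39·p = 39·(1/468) = 1/12.
Numerically: 1/12 ≈ 0.0833.
Is 1/12 < 1? YES.
Since P[∪ A_i] ≤ 1/12 < 1, the complement has P[∩ A_i^c] ≥ 1 − 1/12 = 11/12 > 0, so some outcome avoids every A_i.

39·p = 1/12 ≈ 0.0833; existence CERTIFIED by the union bound.


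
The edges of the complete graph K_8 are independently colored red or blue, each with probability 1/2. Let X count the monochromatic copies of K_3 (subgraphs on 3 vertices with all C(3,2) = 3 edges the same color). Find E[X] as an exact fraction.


Let X = Σ_S X_S over the C(8, 3) = 56 subsets S of size 3, where X_S = 1 if the K_3 on S is monochromatic.
For a fixed S, the K_3 on S has C(3, 2) = 3 edges. P[all 3 edges red] = (1/2)^3, and likewise for blue, so P[monochromatic] = 2·(1/2)^3 = 2^{1 − 3} = 1/4.
By linearity: E[X] = C(8, 3) · 2^{1 − 3} = 56 · 1/4 = 14.
Numerically: E[X] ≈ 14.000000.

E[X] = C(8,3)·2^(1−C(3,2)) = 14 ≈ 14.000000.


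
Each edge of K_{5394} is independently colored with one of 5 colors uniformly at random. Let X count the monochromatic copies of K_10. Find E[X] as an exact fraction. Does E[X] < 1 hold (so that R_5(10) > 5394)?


E[X] = C(5394, 10) · 5^{1 − 45} = 5697982524930156243149785372878 · 5^{−44} = 5697982524930156243149785372878/5684341886080801486968994140625.
As a reduced fraction: E[X] = 5697982524930156243149785372878/5684341886080801486968994140625 ≈ 1.00240.
Is E[X] < 1? NO.
Since E[X] ≥ 1, the first-moment bound is inconclusive at n = 5394; it does NOT by itself certify R_5(10) > 5394.

E[X] = 5697982524930156243149785372878/5684341886080801486968994140625 ≈ 1.00240; E[X] ≥ 1; first-moment method inconclusive here.


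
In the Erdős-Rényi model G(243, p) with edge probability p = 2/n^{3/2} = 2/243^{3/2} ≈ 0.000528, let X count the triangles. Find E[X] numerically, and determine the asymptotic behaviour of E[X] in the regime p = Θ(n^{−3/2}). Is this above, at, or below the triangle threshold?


Number of potential triangles: C(243, 3) = 2362041.
Each occurs with probability p³ ≈ (0.000528)³ ≈ 1.471844e-10.
By linearity: E[X] = C(243, 3)·p³ ≈ 2362041 · 1.471844e-10 ≈ 0.0003.
Since α = 3/2 > 1, p = c/n^{3/2} = o(1/n) is below the triangle threshold p ~ 1/n. Asymptotically E[X] ~ (c³/6)·n^{3(1−α)} = (2³/6)·n^{-1.5} → 0, so by Markov's inequality G has no triangles w.h.p.

E[X] ≈ 0.0003; in regime p = Θ(1/n^{3/2}) E[X] tends to 0 (below the triangle threshold p ~ 1/n).


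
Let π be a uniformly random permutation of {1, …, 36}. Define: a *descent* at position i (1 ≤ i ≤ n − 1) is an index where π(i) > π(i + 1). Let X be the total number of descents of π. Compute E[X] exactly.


Write X = Σ X_I over i = 1, …, 35, with X_I the indicator of one descent.
There are 35 indicators.
For each fixed i, the pair (π(i), π(i+1)) is a uniformly random ordered pair of distinct values from {1, …, 36}; by symmetry P[π(i) > π(i+1)] = 1/2.
By linearity: E[X] = 35 · (1/2) = (36 − 1) · (1/2) = 35/2 ≈ 17.500000.

E[X] = 35/2 = 17.500000.


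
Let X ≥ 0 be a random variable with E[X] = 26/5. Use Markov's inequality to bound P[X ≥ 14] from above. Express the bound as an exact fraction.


μ = E[X] = 26/5, a = 14.
Markov: P[X ≥ 14] ≤ μ/a = (26/5)/14 = 13/35.
Numerically: ≈ 0.37143.
(Since a = 14 > μ = 5.20000, the bound 13/35 is < 1 and informative.)

P[X ≥ 14] ≤ 13/35 ≈ 0.37143.


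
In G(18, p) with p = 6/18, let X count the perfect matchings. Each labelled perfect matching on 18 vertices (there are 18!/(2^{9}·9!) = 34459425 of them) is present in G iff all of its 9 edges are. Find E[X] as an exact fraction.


K_18 has 18!/(2^{9}·9!) = 34459425 labelled perfect matchings.
For each such perfect matching H, let X_H = 1 if all 9 edges of H are present in G. Then P[X_H = 1] = p^{9} = (1/3)^{9} = 1/19683.
By linearity of expectation: E[X] = Σ_H E[X_H] = 34459425 · p^{9} = 34459425 · 1/19683 = 425425/243.
Numerically: E[X] ≈ 1750.72.

E[X] = 34459425 · (1/3)^{9} = 425425/243 ≈ 1750.72.


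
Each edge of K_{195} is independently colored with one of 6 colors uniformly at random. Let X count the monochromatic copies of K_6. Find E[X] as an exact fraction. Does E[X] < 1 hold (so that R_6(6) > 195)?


E[X] = C(195, 6) · 6^{1 − 15} = 70656049360 · 6^{−14} = 70656049360/78364164096.
As a reduced fraction: E[X] = 4416003085/4897760256 ≈ 0.902.
Is E[X] < 1? YES.
Since E[X] < 1, there exists a 6-coloring of K_{195} with no monochromatic K_6; hence R_6(6) > 195.

E[X] = 4416003085/4897760256 ≈ 0.902; E[X] < 1, so R_6(6) > 195.


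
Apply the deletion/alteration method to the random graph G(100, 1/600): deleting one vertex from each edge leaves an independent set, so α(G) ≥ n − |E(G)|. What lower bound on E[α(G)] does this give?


E[|E(G)|] = C(100, 2)·p = 4950 · (1/600) = 33/4.
E[α(G)] ≥ n − E[|E(G)|] = 100 − 33/4 = 367/4.
Numerically: ≈ 91.75000.
(This is only a lower bound; the true E[α(G)] may be larger.)

E[α(G)] ≥ 367/4 ≈ 91.75000.


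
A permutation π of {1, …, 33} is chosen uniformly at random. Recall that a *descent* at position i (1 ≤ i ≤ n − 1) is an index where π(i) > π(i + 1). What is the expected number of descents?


Write X = Σ X_I over i = 1, …, 32, with X_I the indicator of one descent.
There are 32 indicators.
For each fixed i, the pair (π(i), π(i+1)) is a uniformly random ordered pair of distinct values from {1, …, 33}; by symmetry P[π(i) > π(i+1)] = 1/2.
By linearity: E[X] = 32 · (1/2) = (33 − 1) · (1/2) = 16 ≈ 16.0000.

E[X] = 16 = 16.0000.


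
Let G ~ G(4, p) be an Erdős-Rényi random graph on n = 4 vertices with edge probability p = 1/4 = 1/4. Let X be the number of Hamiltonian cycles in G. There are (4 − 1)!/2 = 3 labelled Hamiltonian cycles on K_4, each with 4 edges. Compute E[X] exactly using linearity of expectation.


K_4 has (4 − 1)!/2 = 3 labelled Hamiltonian cycles.
For each such Hamiltonian cycle H, let X_H = 1 if all 4 edges of H are present in G. Then P[X_H = 1] = p^{4} = (1/4)^{4} = 1/256.
By linearity: E[X] = Σ_H E[X_H] = 3 · p^{4} = 3 · 1/256 = 3/256.
Numerically: E[X] ≈ 0.0117.

E[X] = 3 · (1/4)^{4} = 3/256 ≈ 0.0117.


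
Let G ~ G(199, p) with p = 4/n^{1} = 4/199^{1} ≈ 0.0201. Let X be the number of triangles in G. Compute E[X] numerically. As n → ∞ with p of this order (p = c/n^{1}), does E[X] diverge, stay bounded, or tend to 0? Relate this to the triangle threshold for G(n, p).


Number of potential triangles: C(199, 3) = 1293699.
Each occurs with probability p³ ≈ (0.0201)³ ≈ 8.12121e-06.
By linearity: E[X] = C(199, 3)·p³ ≈ 1293699 · 8.12121e-06 ≈ 10.506.
Here α = 1, so p = 4/n is exactly at the triangle threshold p ~ 1/n. Asymptotically E[X] → c³/6 = 4³/6 = 32/3 ≈ 10.667, a bounded constant. In this regime the triangle count is asymptotically Poisson(c³/6).

E[X] ≈ 10.506; in regime p = Θ(1/n^{1}) E[X] stays bounded (at the triangle threshold p ~ 1/n).


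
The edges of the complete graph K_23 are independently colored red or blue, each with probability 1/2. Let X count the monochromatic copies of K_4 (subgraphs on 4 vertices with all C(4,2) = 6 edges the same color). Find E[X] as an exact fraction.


Let X = Σ_S X_S over the C(23, 4) = 8855 subsets S of size 4, where X_S = 1 if the K_4 on S is monochromatic.
For a fixed S, the K_4 on S has C(4, 2) = 6 edges. P[all 6 edges red] = (1/2)^6, and likewise for blue, so P[monochromatic] = 2·(1/2)^6 = 2^{1 − 6} = 1/32.
By linearity of expectation: E[X] = C(23, 4) · 2^{1 − 6} = 8855 · 1/32 = 8855/32.
Numerically: E[X] ≈ 276.718750.

E[X] = C(23,4)·2^(1−C(4,2)) = 8855/32 ≈ 276.718750.


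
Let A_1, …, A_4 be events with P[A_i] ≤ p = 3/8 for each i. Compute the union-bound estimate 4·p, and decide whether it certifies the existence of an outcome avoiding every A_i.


Union bound: P[∪_{i=1}^{4} A_i] ≤ Σ_i P[A_i] ≤ 4·p = 4·(3/8) = 3/2.
Numerically: 3/2 ≈ 1.50000.
Is 3/2 < 1? NO.
Since the bound 3/2 is ≥ 1, the union bound is uninformative here; it does NOT by itself certify existence.

4·p = 3/2 ≈ 1.50000; existence NOT certified by the union bound.


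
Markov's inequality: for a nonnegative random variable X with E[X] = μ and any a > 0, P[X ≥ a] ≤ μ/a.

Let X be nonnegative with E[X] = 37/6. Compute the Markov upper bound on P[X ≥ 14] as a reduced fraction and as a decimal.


μ = E[X] = 37/6, a = 14.
Markov: P[X ≥ 14] ≤ μ/a = (37/6)/14 = 37/84.
Numerically: ≈ 0.4405.
(Since a = 14 > μ = 6.1667, the bound 37/84 is < 1 and informative.)

P[X ≥ 14] ≤ 37/84 ≈ 0.4405.


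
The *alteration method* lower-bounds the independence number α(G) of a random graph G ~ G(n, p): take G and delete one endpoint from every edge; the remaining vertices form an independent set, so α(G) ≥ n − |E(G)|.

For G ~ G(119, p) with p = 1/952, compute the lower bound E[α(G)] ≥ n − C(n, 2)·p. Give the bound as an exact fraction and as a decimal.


E[|E(G)|] = C(119, 2)·p = 7021 · (1/952) = 59/8.
E[α(G)] ≥ n − E[|E(G)|] = 119 − 59/8 = 893/8.
Numerically: ≈ 111.62500.
(This is only a lower bound; the true E[α(G)] may be larger.)

E[α(G)] ≥ 893/8 ≈ 111.62500.


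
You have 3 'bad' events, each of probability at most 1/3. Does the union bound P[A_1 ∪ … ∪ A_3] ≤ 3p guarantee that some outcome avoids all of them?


Union bound: P[∪_{i=1}^{3} A_i] ≤ Σ_i P[A_i] ≤ 3·p = 3·(1/3) = 1.
Numerically: 1 ≈ 1.000000.
Is 1 < 1? NO.
Since the bound 1 is ≥ 1, the union bound is uninformative here; it does NOT by itself certify existence.

3·p = 1 ≈ 1.000000; existence NOT certified by the union bound.


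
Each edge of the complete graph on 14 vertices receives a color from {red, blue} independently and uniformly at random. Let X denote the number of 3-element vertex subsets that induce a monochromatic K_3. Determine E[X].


Let X = Σ_S X_S over the C(14, 3) = 364 subsets S of size 3, where X_S = 1 if the K_3 on S is monochromatic.
For a fixed S, the K_3 on S has C(3, 2) = 3 edges. P[all 3 edges red] = (1/2)^3, and likewise for blue, so P[monochromatic] = 2·(1/2)^3 = 2^{1 − 3} = 1/4.
Summing: E[X] = C(14, 3) · 2^{1 − 3} = 364 · 1/4 = 91.
Numerically: E[X] ≈ 91.0000.

E[X] = C(14,3)·2^(1−C(3,2)) = 91 ≈ 91.0000.


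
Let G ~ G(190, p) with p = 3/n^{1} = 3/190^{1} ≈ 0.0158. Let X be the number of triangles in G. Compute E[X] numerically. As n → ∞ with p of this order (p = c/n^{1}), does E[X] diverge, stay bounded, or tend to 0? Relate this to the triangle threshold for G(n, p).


Number of potential triangles: C(190, 3) = 1125180.
Each occurs with probability p³ ≈ (0.0158)³ ≈ 3.93643e-06.
By linearity: E[X] = C(190, 3)·p³ ≈ 1125180 · 3.93643e-06 ≈ 4.429.
Here α = 1, so p = 3/n is exactly at the triangle threshold p ~ 1/n. Asymptotically E[X] → c³/6 = 3³/6 = 9/2 ≈ 4.500, a bounded constant. In this regime the triangle count is asymptotically Poisson(c³/6).

E[X] ≈ 4.429; in regime p = Θ(1/n^{1}) E[X] stays bounded (at the triangle threshold p ~ 1/n).


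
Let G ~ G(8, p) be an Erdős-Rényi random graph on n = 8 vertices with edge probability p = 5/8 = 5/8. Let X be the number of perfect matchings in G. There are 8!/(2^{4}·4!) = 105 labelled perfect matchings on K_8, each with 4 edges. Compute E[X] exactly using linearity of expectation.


K_8 has 8!/(2^{4}·4!) = 105 labelled perfect matchings.
For each such perfect matching H, let X_H = 1 if all 4 edges of H are present in G. Then P[X_H = 1] = p^{4} = (5/8)^{4} = 625/4096.
By linearity of expectation: E[X] = Σ_H E[X_H] = 105 · p^{4} = 105 · 625/4096 = 65625/4096.
Numerically: E[X] ≈ 16.02.

E[X] = 105 · (5/8)^{4} = 65625/4096 ≈ 16.02.


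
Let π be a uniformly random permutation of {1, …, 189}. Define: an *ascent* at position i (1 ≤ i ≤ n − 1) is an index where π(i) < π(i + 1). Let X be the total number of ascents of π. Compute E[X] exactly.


Write X = Σ X_I over i = 1, …, 188, with X_I the indicator of one ascent.
There are 188 indicators.
For each fixed i, the pair (π(i), π(i+1)) is a uniformly random ordered pair of distinct values from {1, …, 189}; by symmetry P[π(i) < π(i+1)] = 1/2.
By linearity: E[X] = 188 · (1/2) = (189 − 1) · (1/2) = 94 ≈ 94.000.

E[X] = 94 = 94.000.


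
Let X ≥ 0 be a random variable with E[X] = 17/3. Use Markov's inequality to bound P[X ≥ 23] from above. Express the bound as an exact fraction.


μ = E[X] = 17/3, a = 23.
Markov: P[X ≥ 23] ≤ μ/a = (17/3)/23 = 17/69.
Numerically: ≈ 0.2464.
(Since a = 23 > μ = 5.6667, the bound 17/69 is < 1 and informative.)

P[X ≥ 23] ≤ 17/69 ≈ 0.2464.


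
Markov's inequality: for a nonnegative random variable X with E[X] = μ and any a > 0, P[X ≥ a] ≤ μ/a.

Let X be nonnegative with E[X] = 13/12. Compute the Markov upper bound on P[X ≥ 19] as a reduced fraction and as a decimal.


μ = E[X] = 13/12, a = 19.
Markov: P[X ≥ 19] ≤ μ/a = (13/12)/19 = 13/228.
Numerically: ≈ 0.057018.
(Since a = 19 > μ = 1.083333, the bound 13/228 is < 1 and informative.)

P[X ≥ 19] ≤ 13/228 ≈ 0.057018.


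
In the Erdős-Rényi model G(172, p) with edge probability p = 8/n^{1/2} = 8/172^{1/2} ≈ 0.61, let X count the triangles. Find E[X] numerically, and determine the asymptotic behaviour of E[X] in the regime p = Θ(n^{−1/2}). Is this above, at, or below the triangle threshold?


Number of potential triangles: C(172, 3) = 833340.
Each occurs with probability p³ ≈ (0.61)³ ≈ 2.26975e-01.
By linearity: E[X] = C(172, 3)·p³ ≈ 833340 · 2.26975e-01 ≈ 189147.027.
Since α = 1/2 < 1, p = c/n^{1/2} ≫ 1/n is above the triangle threshold p ~ 1/n. Asymptotically E[X] ~ (c³/6)·n^{3(1−α)} = (8³/6)·n^{1.5} → ∞; triangles are abundant w.h.p.

E[X] ≈ 189147.027; in regime p = Θ(1/n^{1/2}) E[X] diverges (above the triangle threshold p ~ 1/n).


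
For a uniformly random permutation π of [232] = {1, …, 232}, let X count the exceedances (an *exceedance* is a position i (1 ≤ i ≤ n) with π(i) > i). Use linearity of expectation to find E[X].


Write X = Σ_{i=1}^{232} X_i, where X_i = 1_{π(i) > i}.
For each fixed i, π(i) is uniform over {1, …, 232} (marginal of a uniform permutation), so P[π(i) > i] = (n − i)/n. Summing: Σ_{i=1}^{232} (n − i)/n = (0 + 1 + … + 231)/232 = 232(232 − 1)/(2·232) = (232 − 1)/2.
Hence E[X] = Σ_{i=1}^{232} (232 − i)/232 = 231/2 ≈ 115.5000.

E[X] = 231/2 = 115.5000.


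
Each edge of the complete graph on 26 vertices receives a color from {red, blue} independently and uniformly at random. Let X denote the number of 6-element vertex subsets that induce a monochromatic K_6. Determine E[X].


Let X = Σ_S X_S over the C(26, 6) = 230230 subsets S of size 6, where X_S = 1 if the K_6 on S is monochromatic.
For a fixed S, the K_6 on S has C(6, 2) = 15 edges. P[all 15 edges red] = (1/2)^15, and likewise for blue, so P[monochromatic] = 2·(1/2)^15 = 2^{1 − 15} = 1/16384.
Summing: E[X] = C(26, 6) · 2^{1 − 15} = 230230 · 1/16384 = 115115/8192.
Numerically: E[X] ≈ 14.05212.

E[X] = C(26,6)·2^(1−C(6,2)) = 115115/8192 ≈ 14.05212.


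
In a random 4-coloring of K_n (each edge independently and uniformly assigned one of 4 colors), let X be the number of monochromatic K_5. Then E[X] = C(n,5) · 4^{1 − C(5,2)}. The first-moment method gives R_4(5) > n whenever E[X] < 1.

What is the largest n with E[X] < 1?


We need C(n, 5) · 4^{1 − 10} < 1, i.e. C(n, 5) < 4^{10 − 1} = 262144.
Check values of n near the boundary:
  n = 28: C(28, 5) = 98280; 98280 < 262144? YES
  n = 29: C(29, 5) = 118755; 118755 < 262144? YES
  n = 30: C(30, 5) = 142506; 142506 < 262144? YES
  n = 31: C(31, 5) = 169911; 169911 < 262144? YES
  n = 32: C(32, 5) = 201376; 201376 < 262144? YES
  n = 33: C(33, 5) = 237336; 237336 < 262144? YES
  n = 34: C(34, 5) = 278256; 278256 < 262144? NO
  n = 35: C(35, 5) = 324632; 324632 < 262144? NO
  n = 36: C(36, 5) = 376992; 376992 < 262144? NO
The largest n with C(n, 5) < 262144 is n = 33 (where E[X] = 29667/32768 ≈ 0.9053650). Hence R_4(5) > 33, i.e. R_4(5) ≥ 34.

Largest n = 33; hence R_4(5) > 33.


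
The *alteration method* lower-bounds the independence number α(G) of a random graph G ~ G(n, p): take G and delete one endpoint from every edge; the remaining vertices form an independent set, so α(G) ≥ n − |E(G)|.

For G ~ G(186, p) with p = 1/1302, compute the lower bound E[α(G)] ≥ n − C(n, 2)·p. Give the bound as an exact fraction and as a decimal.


E[|E(G)|] = C(186, 2)·p = 17205 · (1/1302) = 185/14.
E[α(G)] ≥ n − E[|E(G)|] = 186 − 185/14 = 2419/14.
Numerically: ≈ 172.785714.
(This is only a lower bound; the true E[α(G)] may be larger.)

E[α(G)] ≥ 2419/14 ≈ 172.785714.


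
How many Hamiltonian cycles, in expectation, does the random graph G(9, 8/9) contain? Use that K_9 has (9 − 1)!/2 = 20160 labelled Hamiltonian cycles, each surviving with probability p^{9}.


K_9 has (9 − 1)!/2 = 20160 labelled Hamiltonian cycles.
For each such Hamiltonian cycle H, let X_H = 1 if all 9 edges of H are present in G. Then P[X_H = 1] = p^{9} = (8/9)^{9} = 134217728/387420489.
By linearity of expectation: E[X] = Σ_H E[X_H] = 20160 · p^{9} = 20160 · 134217728/387420489 = 300647710720/43046721.
Numerically: E[X] ≈ 6984.

E[X] = 20160 · (8/9)^{9} = 300647710720/43046721 ≈ 6984.


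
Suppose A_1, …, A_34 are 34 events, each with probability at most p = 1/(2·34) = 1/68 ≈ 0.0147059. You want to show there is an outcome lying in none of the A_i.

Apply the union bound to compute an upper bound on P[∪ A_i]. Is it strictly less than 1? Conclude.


Union bound: P[∪_{i=1}^{34} A_i] ≤ Σ_i P[A_i] ≤ 34·p = 34·(1/68) = 1/2.
Numerically: 1/2 ≈ 0.5000000.
Is 1/2 < 1? YES.
Since P[∪ A_i] ≤ 1/2 < 1, the complement has P[∩ A_i^c] ≥ 1 − 1/2 = 1/2 > 0, so some outcome avoids every A_i.

34·p = 1/2 ≈ 0.5000000; existence CERTIFIED by the union bound.


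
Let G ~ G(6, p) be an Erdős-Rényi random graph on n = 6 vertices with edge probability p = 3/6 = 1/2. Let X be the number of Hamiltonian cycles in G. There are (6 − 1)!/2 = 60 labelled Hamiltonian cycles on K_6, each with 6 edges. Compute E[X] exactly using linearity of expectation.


K_6 has (6 − 1)!/2 = 60 labelled Hamiltonian cycles.
For each such Hamiltonian cycle H, let X_H = 1 if all 6 edges of H are present in G. Then P[X_H = 1] = p^{6} = (1/2)^{6} = 1/64.
By linearity: E[X] = Σ_H E[X_H] = 60 · p^{6} = 60 · 1/64 = 15/16.
Numerically: E[X] ≈ 0.9375.

E[X] = 60 · (1/2)^{6} = 15/16 ≈ 0.9375.


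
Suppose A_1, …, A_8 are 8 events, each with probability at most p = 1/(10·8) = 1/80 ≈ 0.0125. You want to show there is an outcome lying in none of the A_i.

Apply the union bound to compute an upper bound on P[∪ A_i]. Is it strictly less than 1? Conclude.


Union bound: P[∪_{i=1}^{8} A_i] ≤ Σ_i P[A_i] ≤ 8·p = 8·(1/80) = 1/10.
Numerically: 1/10 ≈ 0.1000.
Is 1/10 < 1? YES.
Since P[∪ A_i] ≤ 1/10 < 1, the complement has P[∩ A_i^c] ≥ 1 − 1/10 = 9/10 > 0, so some outcome avoids every A_i.

8·p = 1/10 ≈ 0.1000; existence CERTIFIED by the union bound.


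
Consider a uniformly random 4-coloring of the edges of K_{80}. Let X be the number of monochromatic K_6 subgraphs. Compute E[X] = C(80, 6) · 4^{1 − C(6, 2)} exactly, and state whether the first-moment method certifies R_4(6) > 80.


E[X] = C(80, 6) · 4^{1 − 15} = 300500200 · 4^{−14} = 300500200/268435456.
As a reduced fraction: E[X] = 37562525/33554432 ≈ 1.1194505.
Is E[X] < 1? NO.
Since E[X] ≥ 1, the first-moment bound is inconclusive at n = 80; it does NOT by itself certify R_4(6) > 80.

E[X] = 37562525/33554432 ≈ 1.1194505; E[X] ≥ 1; first-moment method inconclusive here.


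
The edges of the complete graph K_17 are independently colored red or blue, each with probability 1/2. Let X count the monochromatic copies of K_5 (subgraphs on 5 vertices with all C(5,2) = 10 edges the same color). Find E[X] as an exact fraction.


Let X = Σ_S X_S over the C(17, 5) = 6188 subsets S of size 5, where X_S = 1 if the K_5 on S is monochromatic.
For a fixed S, the K_5 on S has C(5, 2) = 10 edges. P[all 10 edges red] = (1/2)^10, and likewise for blue, so P[monochromatic] = 2·(1/2)^10 = 2^{1 − 10} = 1/512.
Summing: E[X] = C(17, 5) · 2^{1 − 10} = 6188 · 1/512 = 1547/128.
Numerically: E[X] ≈ 12.086.

E[X] = C(17,5)·2^(1−C(5,2)) = 1547/128 ≈ 12.086.


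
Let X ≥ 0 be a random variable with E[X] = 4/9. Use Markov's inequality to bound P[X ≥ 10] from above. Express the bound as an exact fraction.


μ = E[X] = 4/9, a = 10.
Markov: P[X ≥ 10] ≤ μ/a = (4/9)/10 = 2/45.
Numerically: ≈ 0.0444.
(Since a = 10 > μ = 0.4444, the bound 2/45 is < 1 and informative.)

P[X ≥ 10] ≤ 2/45 ≈ 0.0444.


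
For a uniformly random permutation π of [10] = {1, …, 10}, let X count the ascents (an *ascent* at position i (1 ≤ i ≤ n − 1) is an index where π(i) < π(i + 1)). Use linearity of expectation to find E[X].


Write X = Σ X_I over i = 1, …, 9, with X_I the indicator of one ascent.
There are 9 indicators.
For each fixed i, the pair (π(i), π(i+1)) is a uniformly random ordered pair of distinct values from {1, …, 10}; by symmetry P[π(i) < π(i+1)] = 1/2.
By linearity: E[X] = 9 · (1/2) = (10 − 1) · (1/2) = 9/2 ≈ 4.500000.

E[X] = 9/2 = 4.500000.
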